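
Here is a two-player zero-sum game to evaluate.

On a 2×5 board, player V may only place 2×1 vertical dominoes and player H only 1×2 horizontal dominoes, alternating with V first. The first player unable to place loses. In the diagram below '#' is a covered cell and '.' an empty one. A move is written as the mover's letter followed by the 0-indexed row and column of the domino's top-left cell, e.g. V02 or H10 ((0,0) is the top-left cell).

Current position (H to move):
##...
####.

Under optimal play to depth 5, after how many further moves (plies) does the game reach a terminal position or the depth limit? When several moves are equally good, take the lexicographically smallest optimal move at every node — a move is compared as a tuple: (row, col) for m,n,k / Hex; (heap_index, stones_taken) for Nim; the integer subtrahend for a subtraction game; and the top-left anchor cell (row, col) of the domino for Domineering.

PV length from [##.../####.]: 1 ply

p1 H@[##.../####.]: H02[####./####.]-1 H03[##.##/####.]+1*
p2 V@[##.##/####.] terminal -1; root [##.../####.] d5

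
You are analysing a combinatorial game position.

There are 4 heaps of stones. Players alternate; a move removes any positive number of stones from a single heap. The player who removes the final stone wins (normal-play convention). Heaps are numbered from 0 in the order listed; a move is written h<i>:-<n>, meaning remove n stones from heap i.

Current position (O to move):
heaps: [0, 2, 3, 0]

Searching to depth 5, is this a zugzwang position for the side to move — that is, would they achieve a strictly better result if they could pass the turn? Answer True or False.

zugzwang((0,2,3,0), O) = False

[(0,2,3,0)] O move#1: h1:-1:-1/(0,1,3,0), h1:-2:-1/(0,0,3,0), h2:-1:+1/(0,2,2,0)*, h2:-2:-1/(0,2,1,0), h2:-3:-1/(0,2,0,0)
[(0,2,2,0)] X move#2: h1:-1:-1/(0,1,2,0)*, h1:-2:-1/(0,0,2,0), h2:-1:-1/(0,2,1,0), h2:-2:-1/(0,2,0,0)
[(0,1,2,0)] O move#3: h1:-1:-1/(0,0,2,0), h2:-1:+1/(0,1,1,0)*, h2:-2:-1/(0,1,0,0)
[(0,1,1,0)] X move#4: h1:-1:-1/(0,0,1,0)*, h2:-1:-1/(0,1,0,0)
[(0,0,1,0)] O move#5: h2:-1:+1/(0,0,0,0)*
[(0,0,0,0)] end (terminal -1, X#6); searched (0,2,3,0) to 5
pass branch (X moves first from the same position):
  | [(0,2,3,0)] X move#1: h1:-1:-1/(0,1,3,0), h1:-2:-1/(0,0,3,0), h2:-1:+1/(0,2,2,0)*, h2:-2:-1/(0,2,1,0), h2:-3:-1/(0,2,0,0)
  | [(0,2,2,0)] O move#2: h1:-1:-1/(0,1,2,0)*, h1:-2:-1/(0,0,2,0), h2:-1:-1/(0,2,1,0), h2:-2:-1/(0,2,0,0)
  | [(0,1,2,0)] X move#3: h1:-1:-1/(0,0,2,0), h2:-1:+1/(0,1,1,0)*, h2:-2:-1/(0,1,0,0)
  | [(0,1,1,0)] O move#4: h1:-1:-1/(0,0,1,0)*, h2:-1:-1/(0,1,0,0)
  | [(0,0,1,0)] X move#5: h2:-1:+1/(0,0,0,0)*
  | [(0,0,0,0)] end (terminal -1, O#6); searched (0,2,3,0) to 5
O moving scores +1; O passing scores -1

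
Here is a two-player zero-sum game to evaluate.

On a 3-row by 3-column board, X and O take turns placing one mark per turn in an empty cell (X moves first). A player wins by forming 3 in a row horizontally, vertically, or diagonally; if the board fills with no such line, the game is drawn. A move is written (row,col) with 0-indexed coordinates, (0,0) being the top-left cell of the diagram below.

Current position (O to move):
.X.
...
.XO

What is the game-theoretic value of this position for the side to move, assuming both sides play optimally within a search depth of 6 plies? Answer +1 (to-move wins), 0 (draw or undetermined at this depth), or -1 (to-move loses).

value(.X./.../.XO, O) = +1

ply 1, O at .X./.../.XO | (0,0)=-1→OX./.../.XO; (0,2)=-1→.XO/.../.XO; (1,0)=-1→.X./O../.XO; (1,1)=+1→.X./.O./.XO*; (1,2)=-1→.X./..O/.XO; (2,0)=-1→.X./.../OXO
ply 2, X at .X./.O./.XO | (0,0)=-1→XX./.O./.XO*; (0,2)=-1→.XX/.O./.XO; (1,0)=-1→.X./XO./.XO; (1,2)=-1→.X./.OX/.XO; (2,0)=-1→.X./.O./XXO
ply 3, O at XX./.O./.XO | (0,2)=+1→XXO/.O./.XO*; (1,0)=-1→XX./OO./.XO; (1,2)=-1→XX./.OO/.XO; (2,0)=-1→XX./.O./OXO
ply 4, X at XXO/.O./.XO | (1,0)=-1→XXO/XO./.XO*; (1,2)=-1→XXO/.OX/.XO; (2,0)=-1→XXO/.O./XXO
ply 5, O at XXO/XO./.XO | (1,2)=+1→XXO/XOO/.XO*; (2,0)=+1→XXO/XO./OXO
ply 6: XXO/XOO/.XO is terminal -1 (X); from .X./.../.XO depth 6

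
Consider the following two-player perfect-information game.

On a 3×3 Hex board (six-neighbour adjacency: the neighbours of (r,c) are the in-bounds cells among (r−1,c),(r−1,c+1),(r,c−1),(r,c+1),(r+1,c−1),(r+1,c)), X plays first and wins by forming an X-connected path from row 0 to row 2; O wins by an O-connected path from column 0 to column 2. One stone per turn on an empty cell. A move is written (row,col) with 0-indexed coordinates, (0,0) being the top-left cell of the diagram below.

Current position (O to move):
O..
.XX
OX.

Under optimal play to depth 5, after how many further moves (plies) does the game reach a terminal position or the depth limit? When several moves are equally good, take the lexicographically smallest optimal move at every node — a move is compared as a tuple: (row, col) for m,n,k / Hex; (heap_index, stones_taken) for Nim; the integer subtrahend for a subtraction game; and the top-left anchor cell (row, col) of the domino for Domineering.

p1 O@[O../.XX/OX.]: (0,1)[OO./.XX/OX.]-1* (0,2)[O.O/.XX/OX.]-1 (1,0)[O../OXX/OX.]-1 (2,2)[O../.XX/OXO]-1
p2 X@[OO./.XX/OX.]: (0,2)[OOX/.XX/OX.]+1* (1,0)[OO./XXX/OX.]-1 (2,2)[OO./.XX/OXX]-1
p3 O@[OOX/.XX/OX.] terminal -1; root [O../.XX/OX.] d5

PV length from [O../.XX/OX.]: 2 plies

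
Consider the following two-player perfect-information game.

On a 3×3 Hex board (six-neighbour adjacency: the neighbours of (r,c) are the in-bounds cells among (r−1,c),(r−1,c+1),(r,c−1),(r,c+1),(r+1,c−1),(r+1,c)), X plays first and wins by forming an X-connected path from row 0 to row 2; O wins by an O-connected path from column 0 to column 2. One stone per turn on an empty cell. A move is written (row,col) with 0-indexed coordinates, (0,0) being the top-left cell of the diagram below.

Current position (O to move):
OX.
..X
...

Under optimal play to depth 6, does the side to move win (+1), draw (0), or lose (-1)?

value(OX./..X/..., O) = -1

ply 1, O at OX./..X/... | (0,2)=-1→OXO/..X/...*; (1,0)=-1→OX./O.X/...; (1,1)=-1→OX./.OX/...; (2,0)=-1→OX./..X/O..; (2,1)=-1→OX./..X/.O.; (2,2)=-1→OX./..X/..O
ply 2, X at OXO/..X/... | (1,0)=+1→OXO/X.X/...*; (1,1)=+1→OXO/.XX/...; (2,0)=+1→OXO/..X/X..; (2,1)=-1→OXO/..X/.X.; (2,2)=-1→OXO/..X/..X
ply 3, O at OXO/X.X/... | (1,1)=-1→OXO/XOX/...*; (2,0)=-1→OXO/X.X/O..; (2,1)=-1→OXO/X.X/.O.; (2,2)=-1→OXO/X.X/..O
ply 4, X at OXO/XOX/... | (2,0)=+1→OXO/XOX/X..*; (2,1)=-1→OXO/XOX/.X.; (2,2)=-1→OXO/XOX/..X
ply 5: OXO/XOX/X.. is terminal -1 (O); from OX./..X/... depth 6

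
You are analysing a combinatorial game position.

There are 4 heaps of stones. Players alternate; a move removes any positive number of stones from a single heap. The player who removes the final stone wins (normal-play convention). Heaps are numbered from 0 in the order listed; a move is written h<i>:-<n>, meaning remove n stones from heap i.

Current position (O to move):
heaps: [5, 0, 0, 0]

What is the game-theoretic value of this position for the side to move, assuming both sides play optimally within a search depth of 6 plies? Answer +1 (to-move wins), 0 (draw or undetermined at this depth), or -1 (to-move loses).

value((5,0,0,0), O) = +1

[(5,0,0,0)] O move#1: h0:-1:-1/(4,0,0,0), h0:-2:-1/(3,0,0,0), h0:-3:-1/(2,0,0,0), h0:-4:-1/(1,0,0,0), h0:-5:+1/(0,0,0,0)*
[(0,0,0,0)] end (terminal -1, X#2); searched (5,0,0,0) to 6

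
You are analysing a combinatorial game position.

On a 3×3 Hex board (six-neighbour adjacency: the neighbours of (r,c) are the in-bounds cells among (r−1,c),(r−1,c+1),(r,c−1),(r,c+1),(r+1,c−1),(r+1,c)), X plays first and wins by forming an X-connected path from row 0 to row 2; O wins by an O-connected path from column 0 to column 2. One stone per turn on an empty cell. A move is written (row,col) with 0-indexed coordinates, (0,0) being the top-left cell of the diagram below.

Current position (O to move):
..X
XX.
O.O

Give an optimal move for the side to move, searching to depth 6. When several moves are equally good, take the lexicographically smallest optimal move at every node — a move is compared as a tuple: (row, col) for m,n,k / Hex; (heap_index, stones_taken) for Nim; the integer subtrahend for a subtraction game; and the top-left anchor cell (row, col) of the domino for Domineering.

O's best at [..X/XX./O.O]: (2,1)

[..X/XX./O.O] O move#1: (0,0):-1/O.X/XX./O.O, (0,1):-1/.OX/XX./O.O, (1,2):-1/..X/XXO/O.O, (2,1):+1/..X/XX./OOO*
[..X/XX./OOO] end (terminal -1, X#2); searched ..X/XX./O.O to 6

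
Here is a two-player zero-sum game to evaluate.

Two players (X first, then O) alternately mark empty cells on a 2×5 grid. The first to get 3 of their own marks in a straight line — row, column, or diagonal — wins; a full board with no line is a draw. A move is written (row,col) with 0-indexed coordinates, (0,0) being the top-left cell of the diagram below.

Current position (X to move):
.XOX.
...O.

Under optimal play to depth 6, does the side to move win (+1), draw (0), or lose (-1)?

value(.XOX./...O., X) = 0

ply 1, X at .XOX./...O. | (0,0)=-1→XXOX./...O.; (0,4)=-1→.XOXX/...O.; (1,0)=-1→.XOX./X..O.; (1,1)=+0→.XOX./.X.O.*; (1,2)=+0→.XOX./..XO.; (1,4)=+0→.XOX./...OX
ply 2, O at .XOX./.X.O. | (0,0)=+0→OXOX./.X.O.*; (0,4)=+0→.XOXO/.X.O.; (1,0)=+0→.XOX./OX.O.; (1,2)=+0→.XOX./.XOO.; (1,4)=+0→.XOX./.X.OO
ply 3, X at OXOX./.X.O. | (0,4)=+0→OXOXX/.X.O.*; (1,0)=+0→OXOX./XX.O.; (1,2)=+0→OXOX./.XXO.; (1,4)=+0→OXOX./.X.OX
ply 4, O at OXOXX/.X.O. | (1,0)=+0→OXOXX/OX.O.*; (1,2)=+0→OXOXX/.XOO.; (1,4)=+0→OXOXX/.X.OO
ply 5, X at OXOXX/OX.O. | (1,2)=+0→OXOXX/OXXO.*; (1,4)=+0→OXOXX/OX.OX
ply 6, O at OXOXX/OXXO. | (1,4)=+0→OXOXX/OXXOO*
ply 7: OXOXX/OXXOO is terminal +0 (X); from .XOX./...O. depth 6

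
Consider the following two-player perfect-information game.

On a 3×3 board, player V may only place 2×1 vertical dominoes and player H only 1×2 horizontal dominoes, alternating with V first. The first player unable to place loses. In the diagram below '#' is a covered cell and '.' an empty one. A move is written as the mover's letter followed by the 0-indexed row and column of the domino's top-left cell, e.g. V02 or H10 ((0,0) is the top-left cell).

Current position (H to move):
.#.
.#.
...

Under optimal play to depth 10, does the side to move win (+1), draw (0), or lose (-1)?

[.#./.#./...] H move#1: H20:-1/.#./.#./##.*, H21:-1/.#./.#./.##
[.#./.#./##.] V move#2: V00:+1/##./##./##.*, V02:+1/.##/.##/##., V12:+1/.#./.##/###
[##./##./##.] end (terminal -1, H#3); searched .#./.#./... to 10

value(.#./.#./..., H) = -1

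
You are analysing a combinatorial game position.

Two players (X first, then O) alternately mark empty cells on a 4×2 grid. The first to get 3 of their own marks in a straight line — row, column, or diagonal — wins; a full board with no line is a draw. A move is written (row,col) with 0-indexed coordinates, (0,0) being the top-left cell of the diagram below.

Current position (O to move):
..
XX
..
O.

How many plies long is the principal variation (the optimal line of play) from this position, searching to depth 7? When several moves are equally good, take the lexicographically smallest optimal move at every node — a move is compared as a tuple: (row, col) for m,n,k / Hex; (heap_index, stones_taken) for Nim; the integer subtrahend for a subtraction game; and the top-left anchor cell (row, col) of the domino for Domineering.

PV length from [../XX/../O.]: 5 plies

[../XX/../O.] O move#1: (0,0):-1/O./XX/../O., (0,1):+0/.O/XX/../O.*, (2,0):-1/../XX/O./O., (2,1):+0/../XX/.O/O., (3,1):+0/../XX/../OO
[.O/XX/../O.] X move#2: (0,0):+0/XO/XX/../O.*, (2,0):+0/.O/XX/X./O., (2,1):+0/.O/XX/.X/O., (3,1):+0/.O/XX/../OX
[XO/XX/../O.] O move#3: (2,0):+0/XO/XX/O./O.*, (2,1):-1/XO/XX/.O/O., (3,1):-1/XO/XX/../OO
[XO/XX/O./O.] X move#4: (2,1):+0/XO/XX/OX/O.*, (3,1):+0/XO/XX/O./OX
[XO/XX/OX/O.] O move#5: (3,1):+0/XO/XX/OX/OO*
[XO/XX/OX/OO] end (terminal +0, X#6); searched ../XX/../O. to 7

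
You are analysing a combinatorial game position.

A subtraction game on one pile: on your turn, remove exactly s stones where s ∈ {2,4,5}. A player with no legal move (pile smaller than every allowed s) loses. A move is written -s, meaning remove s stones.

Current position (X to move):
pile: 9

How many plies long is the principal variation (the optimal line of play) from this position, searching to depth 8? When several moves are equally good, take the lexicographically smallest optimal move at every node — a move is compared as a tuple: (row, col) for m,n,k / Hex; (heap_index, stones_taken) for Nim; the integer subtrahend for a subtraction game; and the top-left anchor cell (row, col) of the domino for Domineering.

p1 X@[9]: -2[7]+1* -4[5]-1 -5[4]-1
p2 O@[7]: -2[5]-1* -4[3]-1 -5[2]-1
p3 X@[5]: -2[3]-1 -4[1]+1* -5[0]+1
p4 O@[1] terminal -1; root [9] d8

PV length from [9]: 3 plies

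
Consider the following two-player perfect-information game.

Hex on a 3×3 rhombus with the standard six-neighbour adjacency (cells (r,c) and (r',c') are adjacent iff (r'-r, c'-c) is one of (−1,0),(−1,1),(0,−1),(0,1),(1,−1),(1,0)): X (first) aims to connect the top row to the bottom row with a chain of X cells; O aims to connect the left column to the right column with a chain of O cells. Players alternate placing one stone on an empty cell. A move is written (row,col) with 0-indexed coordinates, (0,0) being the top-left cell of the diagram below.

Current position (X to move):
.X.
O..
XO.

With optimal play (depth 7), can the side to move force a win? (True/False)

[.X./O../XO.] X move#1: (0,0):-1/XX./O../XO., (0,2):-1/.XX/O../XO., (1,1):+1/.X./OX./XO.*, (1,2):-1/.X./O.X/XO., (2,2):-1/.X./O../XOX
[.X./OX./XO.] end (terminal -1, O#2); searched .X./O../XO. to 7

X winning at [.X./O../XO.]: True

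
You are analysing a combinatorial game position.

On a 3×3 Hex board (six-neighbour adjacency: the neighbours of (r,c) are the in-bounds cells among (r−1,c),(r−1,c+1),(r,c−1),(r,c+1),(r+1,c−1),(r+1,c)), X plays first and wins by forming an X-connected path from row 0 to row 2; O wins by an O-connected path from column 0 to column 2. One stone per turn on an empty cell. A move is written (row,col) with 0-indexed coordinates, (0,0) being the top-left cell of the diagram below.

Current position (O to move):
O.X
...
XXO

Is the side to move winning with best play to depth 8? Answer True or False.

p1 O@[O.X/.../XXO]: (0,1)[OOX/.../XXO]-1* (1,0)[O.X/O../XXO]-1 (1,1)[O.X/.O./XXO]-1 (1,2)[O.X/..O/XXO]-1
p2 X@[OOX/.../XXO]: (1,0)[OOX/X../XXO]+1* (1,1)[OOX/.X./XXO]+1 (1,2)[OOX/..X/XXO]+1
p3 O@[OOX/X../XXO]: (1,1)[OOX/XO./XXO]-1* (1,2)[OOX/X.O/XXO]-1
p4 X@[OOX/XO./XXO]: (1,2)[OOX/XOX/XXO]+1*
p5 O@[OOX/XOX/XXO] terminal -1; root [O.X/.../XXO] d8

O winning at [O.X/.../XXO]: False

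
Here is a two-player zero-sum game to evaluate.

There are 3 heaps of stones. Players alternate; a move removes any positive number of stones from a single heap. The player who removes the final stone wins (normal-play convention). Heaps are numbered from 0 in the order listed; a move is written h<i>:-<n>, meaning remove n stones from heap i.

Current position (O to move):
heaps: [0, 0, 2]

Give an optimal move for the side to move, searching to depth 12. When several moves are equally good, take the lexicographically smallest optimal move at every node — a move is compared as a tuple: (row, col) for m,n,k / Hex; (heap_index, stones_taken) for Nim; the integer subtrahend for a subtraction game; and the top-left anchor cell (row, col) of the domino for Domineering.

O's best at [(0,0,2)]: h2:-2

p1 O@[(0,0,2)]: h2:-1[(0,0,1)]-1 h2:-2[(0,0,0)]+1*
p2 X@[(0,0,0)] terminal -1; root [(0,0,2)] d12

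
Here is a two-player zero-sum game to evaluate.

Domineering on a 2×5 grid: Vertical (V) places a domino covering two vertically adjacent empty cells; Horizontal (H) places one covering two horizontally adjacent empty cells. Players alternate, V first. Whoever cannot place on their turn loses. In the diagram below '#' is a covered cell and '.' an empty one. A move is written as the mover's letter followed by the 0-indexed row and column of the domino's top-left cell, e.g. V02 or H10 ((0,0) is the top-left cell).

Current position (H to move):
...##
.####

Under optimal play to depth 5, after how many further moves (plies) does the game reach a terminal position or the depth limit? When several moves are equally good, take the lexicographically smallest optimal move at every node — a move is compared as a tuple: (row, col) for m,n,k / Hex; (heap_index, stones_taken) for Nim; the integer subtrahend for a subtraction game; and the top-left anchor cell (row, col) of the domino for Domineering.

[...##/.####] H move#1: H00:+1/##.##/.####*, H01:-1/.####/.####
[##.##/.####] end (terminal -1, V#2); searched ...##/.#### to 5

PV length from [...##/.####]: 1 ply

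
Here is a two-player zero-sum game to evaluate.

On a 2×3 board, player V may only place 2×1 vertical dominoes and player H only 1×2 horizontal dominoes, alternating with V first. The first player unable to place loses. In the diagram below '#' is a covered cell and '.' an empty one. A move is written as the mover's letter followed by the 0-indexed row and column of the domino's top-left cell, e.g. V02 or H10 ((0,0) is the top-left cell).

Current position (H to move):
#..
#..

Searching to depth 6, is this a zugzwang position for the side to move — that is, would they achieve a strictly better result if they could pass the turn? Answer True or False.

zugzwang(#../#.., H) = False

ply 1, H at #../#.. | H01=+1→###/#..*; H11=+1→#../###
ply 2: ###/#.. is terminal -1 (V); from #../#.. depth 6
pass branch (V moves first from the same position):
  | ply 1, V at #../#.. | V01=+1→##./##.*; V02=+1→#.#/#.#
  | ply 2: ##./##. is terminal -1 (H); from #../#.. depth 6
H moving scores +1; H passing scores -1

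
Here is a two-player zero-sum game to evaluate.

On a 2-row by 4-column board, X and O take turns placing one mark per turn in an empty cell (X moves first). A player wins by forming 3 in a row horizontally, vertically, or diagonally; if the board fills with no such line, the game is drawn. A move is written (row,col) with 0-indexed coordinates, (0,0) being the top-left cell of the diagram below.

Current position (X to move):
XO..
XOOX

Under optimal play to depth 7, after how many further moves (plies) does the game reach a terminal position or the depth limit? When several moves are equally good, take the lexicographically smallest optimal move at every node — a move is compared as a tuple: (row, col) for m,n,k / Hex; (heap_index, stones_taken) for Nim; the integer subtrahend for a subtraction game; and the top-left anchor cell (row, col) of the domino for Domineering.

ply 1, X at XO../XOOX | (0,2)=+0→XOX./XOOX*; (0,3)=+0→XO.X/XOOX
ply 2, O at XOX./XOOX | (0,3)=+0→XOXO/XOOX*
ply 3: XOXO/XOOX is terminal +0 (X); from XO../XOOX depth 7

PV length from [XO../XOOX]: 2 plies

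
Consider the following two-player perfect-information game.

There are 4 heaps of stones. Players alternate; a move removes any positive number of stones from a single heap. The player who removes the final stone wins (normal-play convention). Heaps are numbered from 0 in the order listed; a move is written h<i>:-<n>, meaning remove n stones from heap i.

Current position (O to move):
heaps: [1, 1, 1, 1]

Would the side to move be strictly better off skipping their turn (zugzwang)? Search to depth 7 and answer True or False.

p1 O@[(1,1,1,1)]: h0:-1[(0,1,1,1)]-1* h1:-1[(1,0,1,1)]-1 h2:-1[(1,1,0,1)]-1 h3:-1[(1,1,1,0)]-1
p2 X@[(0,1,1,1)]: h1:-1[(0,0,1,1)]+1* h2:-1[(0,1,0,1)]+1 h3:-1[(0,1,1,0)]+1
p3 O@[(0,0,1,1)]: h2:-1[(0,0,0,1)]-1* h3:-1[(0,0,1,0)]-1
p4 X@[(0,0,0,1)]: h3:-1[(0,0,0,0)]+1*
p5 O@[(0,0,0,0)] terminal -1; root [(1,1,1,1)] d7
suppose O passes — search the same position with X to move:
pass> p1 X@[(1,1,1,1)]: h0:-1[(0,1,1,1)]-1* h1:-1[(1,0,1,1)]-1 h2:-1[(1,1,0,1)]-1 h3:-1[(1,1,1,0)]-1
pass> p2 O@[(0,1,1,1)]: h1:-1[(0,0,1,1)]+1* h2:-1[(0,1,0,1)]+1 h3:-1[(0,1,1,0)]+1
pass> p3 X@[(0,0,1,1)]: h2:-1[(0,0,0,1)]-1* h3:-1[(0,0,1,0)]-1
pass> p4 O@[(0,0,0,1)]: h3:-1[(0,0,0,0)]+1*
pass> p5 X@[(0,0,0,0)] terminal -1; root [(1,1,1,1)] d7
for O: play -1, pass +1

zugzwang((1,1,1,1), O) = True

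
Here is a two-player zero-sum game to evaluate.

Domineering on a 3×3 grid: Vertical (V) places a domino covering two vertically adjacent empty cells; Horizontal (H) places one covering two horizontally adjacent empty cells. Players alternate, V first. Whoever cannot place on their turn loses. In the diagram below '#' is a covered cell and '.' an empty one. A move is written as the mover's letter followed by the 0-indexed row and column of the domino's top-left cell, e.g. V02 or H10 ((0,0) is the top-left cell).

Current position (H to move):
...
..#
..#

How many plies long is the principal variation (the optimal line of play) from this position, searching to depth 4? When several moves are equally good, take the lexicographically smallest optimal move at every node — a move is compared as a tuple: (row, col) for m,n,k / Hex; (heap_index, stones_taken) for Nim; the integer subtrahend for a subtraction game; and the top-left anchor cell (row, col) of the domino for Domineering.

[.../..#/..#] H move#1: H00:-1/##./..#/..#, H01:-1/.##/..#/..#, H10:+1/.../###/..#*, H20:-1/.../..#/###
[.../###/..#] end (terminal -1, V#2); searched .../..#/..# to 4

PV length from [.../..#/..#]: 1 ply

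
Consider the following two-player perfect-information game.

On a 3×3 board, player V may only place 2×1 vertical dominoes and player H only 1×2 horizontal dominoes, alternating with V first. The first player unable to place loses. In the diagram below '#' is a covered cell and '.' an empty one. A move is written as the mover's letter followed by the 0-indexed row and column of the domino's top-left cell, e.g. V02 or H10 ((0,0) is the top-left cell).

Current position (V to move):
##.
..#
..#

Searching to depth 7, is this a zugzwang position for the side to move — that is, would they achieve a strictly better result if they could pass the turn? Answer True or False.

ply 1, V at ##./..#/..# | V10=+1→##./#.#/#.#*; V11=+1→##./.##/.##
ply 2: ##./#.#/#.# is terminal -1 (H); from ##./..#/..# depth 7
suppose V passes — search the same position with H to move:
pass> ply 1, H at ##./..#/..# | H10=+1→##./###/..#*; H20=+1→##./..#/###
pass> ply 2: ##./###/..# is terminal -1 (V); from ##./..#/..# depth 7
for V: play +1, pass -1

zugzwang(##./..#/..#, V) = False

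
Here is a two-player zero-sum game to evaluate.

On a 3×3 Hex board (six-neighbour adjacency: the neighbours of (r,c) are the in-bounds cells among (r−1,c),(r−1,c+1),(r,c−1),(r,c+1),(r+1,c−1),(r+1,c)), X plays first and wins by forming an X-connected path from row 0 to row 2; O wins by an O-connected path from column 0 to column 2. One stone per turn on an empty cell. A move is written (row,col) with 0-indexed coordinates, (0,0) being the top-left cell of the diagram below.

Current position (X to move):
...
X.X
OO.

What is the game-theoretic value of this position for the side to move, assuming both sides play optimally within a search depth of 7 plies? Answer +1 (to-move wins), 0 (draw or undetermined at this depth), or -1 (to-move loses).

p1 X@[.../X.X/OO.]: (0,0)[X../X.X/OO.]-1 (0,1)[.X./X.X/OO.]-1 (0,2)[..X/X.X/OO.]-1 (1,1)[.../XXX/OO.]-1 (2,2)[.../X.X/OOX]+1*
p2 O@[.../X.X/OOX]: (0,0)[O../X.X/OOX]-1* (0,1)[.O./X.X/OOX]-1 (0,2)[..O/X.X/OOX]-1 (1,1)[.../XOX/OOX]-1
p3 X@[O../X.X/OOX]: (0,1)[OX./X.X/OOX]+1* (0,2)[O.X/X.X/OOX]+1 (1,1)[O../XXX/OOX]+1
p4 O@[OX./X.X/OOX]: (0,2)[OXO/X.X/OOX]-1* (1,1)[OX./XOX/OOX]-1
p5 X@[OXO/X.X/OOX]: (1,1)[OXO/XXX/OOX]+1*
p6 O@[OXO/XXX/OOX] terminal -1; root [.../X.X/OO.] d7

value(.../X.X/OO., X) = +1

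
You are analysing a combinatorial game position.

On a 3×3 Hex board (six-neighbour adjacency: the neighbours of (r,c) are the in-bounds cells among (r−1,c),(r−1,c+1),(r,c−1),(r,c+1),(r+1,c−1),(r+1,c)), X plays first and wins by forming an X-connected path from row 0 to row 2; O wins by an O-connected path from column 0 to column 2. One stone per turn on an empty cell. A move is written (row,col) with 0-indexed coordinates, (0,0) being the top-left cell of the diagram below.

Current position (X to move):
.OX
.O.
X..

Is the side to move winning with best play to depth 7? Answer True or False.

X winning at [.OX/.O./X..]: True

[.OX/.O./X..] X move#1: (0,0):+1/XOX/.O./X..*, (1,0):+1/.OX/XO./X.., (1,2):+1/.OX/.OX/X.., (2,1):-1/.OX/.O./XX., (2,2):-1/.OX/.O./X.X
[XOX/.O./X..] O move#2: (1,0):-1/XOX/OO./X..*, (1,2):-1/XOX/.OO/X.., (2,1):-1/XOX/.O./XO., (2,2):-1/XOX/.O./X.O
[XOX/OO./X..] X move#3: (1,2):+1/XOX/OOX/X..*, (2,1):-1/XOX/OO./XX., (2,2):-1/XOX/OO./X.X
[XOX/OOX/X..] O move#4: (2,1):-1/XOX/OOX/XO.*, (2,2):-1/XOX/OOX/X.O
[XOX/OOX/XO.] X move#5: (2,2):+1/XOX/OOX/XOX*
[XOX/OOX/XOX] end (terminal -1, O#6); searched .OX/.O./X.. to 7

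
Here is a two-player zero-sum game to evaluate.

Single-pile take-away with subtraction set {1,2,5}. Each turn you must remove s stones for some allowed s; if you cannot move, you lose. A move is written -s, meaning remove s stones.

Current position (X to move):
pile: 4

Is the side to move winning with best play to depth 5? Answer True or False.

X winning at [4]: True

p1 X@[4]: -1[3]+1* -2[2]-1
p2 O@[3]: -1[2]-1* -2[1]-1
p3 X@[2]: -1[1]-1 -2[0]+1*
p4 O@[0] terminal -1; root [4] d5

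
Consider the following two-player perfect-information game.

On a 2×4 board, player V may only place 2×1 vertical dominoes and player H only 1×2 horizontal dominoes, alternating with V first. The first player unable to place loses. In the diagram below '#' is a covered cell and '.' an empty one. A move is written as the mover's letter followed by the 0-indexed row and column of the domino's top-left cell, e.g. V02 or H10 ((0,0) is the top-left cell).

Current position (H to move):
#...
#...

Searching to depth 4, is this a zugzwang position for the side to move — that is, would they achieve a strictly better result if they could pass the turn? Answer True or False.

p1 H@[#.../#...]: H01[###./#...]+1* H02[#.##/#...]+1 H11[#.../###.]+1 H12[#.../#.##]+1
p2 V@[###./#...]: V03[####/#..#]-1*
p3 H@[####/#..#]: H11[####/####]+1*
p4 V@[####/####] terminal -1; root [#.../#...] d4
if H skipped the turn, V would face:
~ p1 V@[#.../#...]: V01[##../##..]-1 V02[#.#./#.#.]+1* V03[#..#/#..#]-1
~ p2 H@[#.#./#.#.] terminal -1; root [#.../#...] d4
compare (H): move=+1 vs pass=-1

zugzwang(#.../#..., H) = False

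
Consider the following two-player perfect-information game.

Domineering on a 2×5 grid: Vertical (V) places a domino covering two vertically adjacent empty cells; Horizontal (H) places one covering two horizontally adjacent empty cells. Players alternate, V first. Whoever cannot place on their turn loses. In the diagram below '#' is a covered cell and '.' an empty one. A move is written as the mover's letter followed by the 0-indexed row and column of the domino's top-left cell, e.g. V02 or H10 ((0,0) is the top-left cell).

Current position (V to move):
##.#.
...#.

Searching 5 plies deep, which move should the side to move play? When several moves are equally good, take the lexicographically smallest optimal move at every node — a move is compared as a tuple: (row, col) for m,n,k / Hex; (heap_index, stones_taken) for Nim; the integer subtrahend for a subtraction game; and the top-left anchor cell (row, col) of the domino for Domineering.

V's best at [##.#./...#.]: V02

p1 V@[##.#./...#.]: V02[####./..##.]+1* V04[##.##/...##]-1
p2 H@[####./..##.]: H10[####./####.]-1*
p3 V@[####./####.]: V04[#####/#####]+1*
p4 H@[#####/#####] terminal -1; root [##.#./...#.] d5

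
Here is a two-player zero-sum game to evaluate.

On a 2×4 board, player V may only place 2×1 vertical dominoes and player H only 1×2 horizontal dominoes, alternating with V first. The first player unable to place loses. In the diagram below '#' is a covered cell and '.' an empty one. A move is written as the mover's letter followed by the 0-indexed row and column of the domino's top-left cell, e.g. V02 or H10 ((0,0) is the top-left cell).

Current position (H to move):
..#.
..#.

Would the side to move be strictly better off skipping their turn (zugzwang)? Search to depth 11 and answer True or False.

ply 1, H at ..#./..#. | H00=+1→###./..#.*; H10=+1→..#./###.
ply 2, V at ###./..#. | V03=-1→####/..##*
ply 3, H at ####/..## | H10=+1→####/####*
ply 4: ####/#### is terminal -1 (V); from ..#./..#. depth 11
suppose H passes — search the same position with V to move:
pass> ply 1, V at ..#./..#. | V00=+1→#.#./#.#.*; V01=+1→.##./.##.; V03=-1→..##/..##
pass> ply 2: #.#./#.#. is terminal -1 (H); from ..#./..#. depth 11
for H: play +1, pass -1

zugzwang(..#./..#., H) = False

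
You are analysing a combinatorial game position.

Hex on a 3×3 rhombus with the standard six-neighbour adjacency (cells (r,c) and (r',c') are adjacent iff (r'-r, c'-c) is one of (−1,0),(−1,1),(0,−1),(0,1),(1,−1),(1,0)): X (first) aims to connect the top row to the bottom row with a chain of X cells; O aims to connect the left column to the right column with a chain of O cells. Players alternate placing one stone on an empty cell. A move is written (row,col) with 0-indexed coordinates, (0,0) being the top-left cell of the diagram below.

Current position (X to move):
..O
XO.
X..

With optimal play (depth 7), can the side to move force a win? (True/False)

X winning at [..O/XO./X..]: True

p1 X@[..O/XO./X..]: (0,0)[X.O/XO./X..]+1* (0,1)[.XO/XO./X..]+1 (1,2)[..O/XOX/X..]+1 (2,1)[..O/XO./XX.]+1 (2,2)[..O/XO./X.X]+1
p2 O@[X.O/XO./X..] terminal -1; root [..O/XO./X..] d7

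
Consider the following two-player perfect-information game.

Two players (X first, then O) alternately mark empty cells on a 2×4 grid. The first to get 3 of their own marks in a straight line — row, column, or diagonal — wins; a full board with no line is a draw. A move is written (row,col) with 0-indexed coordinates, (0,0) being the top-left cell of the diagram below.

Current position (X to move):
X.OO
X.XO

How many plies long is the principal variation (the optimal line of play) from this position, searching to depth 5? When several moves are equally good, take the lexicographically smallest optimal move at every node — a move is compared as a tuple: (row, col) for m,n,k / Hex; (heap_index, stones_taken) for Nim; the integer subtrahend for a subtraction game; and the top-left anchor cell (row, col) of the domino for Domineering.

PV length from [X.OO/X.XO]: 1 ply

ply 1, X at X.OO/X.XO | (0,1)=+0→XXOO/X.XO; (1,1)=+1→X.OO/XXXO*
ply 2: X.OO/XXXO is terminal -1 (O); from X.OO/X.XO depth 5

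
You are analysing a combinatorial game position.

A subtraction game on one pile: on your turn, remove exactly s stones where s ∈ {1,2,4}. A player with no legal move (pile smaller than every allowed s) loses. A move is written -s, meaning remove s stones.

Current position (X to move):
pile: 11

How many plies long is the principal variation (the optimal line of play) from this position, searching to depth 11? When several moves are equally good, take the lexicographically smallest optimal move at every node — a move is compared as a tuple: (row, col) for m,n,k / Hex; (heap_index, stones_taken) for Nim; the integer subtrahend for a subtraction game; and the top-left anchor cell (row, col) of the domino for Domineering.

ply 1, X at 11 | -1=-1→10; -2=+1→9*; -4=-1→7
ply 2, O at 9 | -1=-1→8*; -2=-1→7; -4=-1→5
ply 3, X at 8 | -1=-1→7; -2=+1→6*; -4=-1→4
ply 4, O at 6 | -1=-1→5*; -2=-1→4; -4=-1→2
ply 5, X at 5 | -1=-1→4; -2=+1→3*; -4=-1→1
ply 6, O at 3 | -1=-1→2*; -2=-1→1
ply 7, X at 2 | -1=-1→1; -2=+1→0*
ply 8: 0 is terminal -1 (O); from 11 depth 11

PV length from [11]: 7 plies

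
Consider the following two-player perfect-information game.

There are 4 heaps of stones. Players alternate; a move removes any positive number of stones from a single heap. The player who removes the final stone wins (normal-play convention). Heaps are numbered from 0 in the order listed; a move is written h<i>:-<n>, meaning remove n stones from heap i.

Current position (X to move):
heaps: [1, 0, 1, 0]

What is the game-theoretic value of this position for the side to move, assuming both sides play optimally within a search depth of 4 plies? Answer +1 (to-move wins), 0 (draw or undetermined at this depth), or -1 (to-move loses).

ply 1, X at (1,0,1,0) | h0:-1=-1→(0,0,1,0)*; h2:-1=-1→(1,0,0,0)
ply 2, O at (0,0,1,0) | h2:-1=+1→(0,0,0,0)*
ply 3: (0,0,0,0) is terminal -1 (X); from (1,0,1,0) depth 4

value((1,0,1,0), X) = -1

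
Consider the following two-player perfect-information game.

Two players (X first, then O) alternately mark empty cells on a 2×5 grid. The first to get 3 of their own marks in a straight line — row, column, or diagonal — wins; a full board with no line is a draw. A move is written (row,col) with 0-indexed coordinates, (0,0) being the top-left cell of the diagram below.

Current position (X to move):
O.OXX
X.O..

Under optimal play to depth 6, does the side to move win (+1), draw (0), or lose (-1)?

[O.OXX/X.O..] X move#1: (0,1):-1/OXOXX/X.O..*, (1,1):-1/O.OXX/XXO.., (1,3):-1/O.OXX/X.OX., (1,4):-1/O.OXX/X.O.X
[OXOXX/X.O..] O move#2: (1,1):+0/OXOXX/XOO.., (1,3):+1/OXOXX/X.OO.*, (1,4):+0/OXOXX/X.O.O
[OXOXX/X.OO.] X move#3: (1,1):-1/OXOXX/XXOO.*, (1,4):-1/OXOXX/X.OOX
[OXOXX/XXOO.] O move#4: (1,4):+1/OXOXX/XXOOO*
[OXOXX/XXOOO] end (terminal -1, X#5); searched O.OXX/X.O.. to 6

value(O.OXX/X.O.., X) = -1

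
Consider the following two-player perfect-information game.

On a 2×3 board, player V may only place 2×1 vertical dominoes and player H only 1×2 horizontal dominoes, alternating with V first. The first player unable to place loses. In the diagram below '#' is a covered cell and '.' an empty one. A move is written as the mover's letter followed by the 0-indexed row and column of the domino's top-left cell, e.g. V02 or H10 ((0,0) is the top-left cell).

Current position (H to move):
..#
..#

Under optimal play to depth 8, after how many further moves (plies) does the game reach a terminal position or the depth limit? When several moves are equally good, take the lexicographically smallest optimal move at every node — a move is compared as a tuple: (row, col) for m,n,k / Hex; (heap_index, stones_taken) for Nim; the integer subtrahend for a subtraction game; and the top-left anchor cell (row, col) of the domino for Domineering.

[..#/..#] H move#1: H00:+1/###/..#*, H10:+1/..#/###
[###/..#] end (terminal -1, V#2); searched ..#/..# to 8

PV length from [..#/..#]: 1 ply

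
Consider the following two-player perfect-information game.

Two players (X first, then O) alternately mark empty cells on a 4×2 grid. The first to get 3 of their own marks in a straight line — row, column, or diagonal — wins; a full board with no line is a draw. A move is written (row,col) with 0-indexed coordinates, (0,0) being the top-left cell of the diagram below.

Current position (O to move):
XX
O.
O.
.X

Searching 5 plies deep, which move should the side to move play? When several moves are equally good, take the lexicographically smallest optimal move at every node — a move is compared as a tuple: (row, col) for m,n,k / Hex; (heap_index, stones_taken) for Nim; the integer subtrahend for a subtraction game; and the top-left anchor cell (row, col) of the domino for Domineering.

[XX/O./O./.X] O move#1: (1,1):+0/XX/OO/O./.X, (2,1):+0/XX/O./OO/.X, (3,0):+1/XX/O./O./OX*
[XX/O./O./OX] end (terminal -1, X#2); searched XX/O./O./.X to 5

O's best at [XX/O./O./.X]: (3,0)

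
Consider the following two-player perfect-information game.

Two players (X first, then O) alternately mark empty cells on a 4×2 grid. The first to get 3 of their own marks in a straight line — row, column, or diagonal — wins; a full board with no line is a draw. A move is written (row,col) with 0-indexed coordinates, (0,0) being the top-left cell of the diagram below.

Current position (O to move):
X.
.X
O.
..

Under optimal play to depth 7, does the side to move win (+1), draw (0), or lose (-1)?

value(X./.X/O./.., O) = 0

ply 1, O at X./.X/O./.. | (0,1)=+0→XO/.X/O./..*; (1,0)=+0→X./OX/O./..; (2,1)=+0→X./.X/OO/..; (3,0)=+0→X./.X/O./O.; (3,1)=+0→X./.X/O./.O
ply 2, X at XO/.X/O./.. | (1,0)=+0→XO/XX/O./..*; (2,1)=+0→XO/.X/OX/..; (3,0)=+0→XO/.X/O./X.; (3,1)=+0→XO/.X/O./.X
ply 3, O at XO/XX/O./.. | (2,1)=+0→XO/XX/OO/..*; (3,0)=+0→XO/XX/O./O.; (3,1)=+0→XO/XX/O./.O
ply 4, X at XO/XX/OO/.. | (3,0)=+0→XO/XX/OO/X.*; (3,1)=+0→XO/XX/OO/.X
ply 5, O at XO/XX/OO/X. | (3,1)=+0→XO/XX/OO/XO*
ply 6: XO/XX/OO/XO is terminal +0 (X); from X./.X/O./.. depth 7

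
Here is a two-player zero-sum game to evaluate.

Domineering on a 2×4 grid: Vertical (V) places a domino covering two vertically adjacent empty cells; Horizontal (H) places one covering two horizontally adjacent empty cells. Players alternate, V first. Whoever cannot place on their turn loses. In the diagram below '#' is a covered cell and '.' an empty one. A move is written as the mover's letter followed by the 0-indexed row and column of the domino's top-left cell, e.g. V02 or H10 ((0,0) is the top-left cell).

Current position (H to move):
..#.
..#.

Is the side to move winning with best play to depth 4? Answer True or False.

p1 H@[..#./..#.]: H00[###./..#.]+1* H10[..#./###.]+1
p2 V@[###./..#.]: V03[####/..##]-1*
p3 H@[####/..##]: H10[####/####]+1*
p4 V@[####/####] terminal -1; root [..#./..#.] d4

H winning at [..#./..#.]: True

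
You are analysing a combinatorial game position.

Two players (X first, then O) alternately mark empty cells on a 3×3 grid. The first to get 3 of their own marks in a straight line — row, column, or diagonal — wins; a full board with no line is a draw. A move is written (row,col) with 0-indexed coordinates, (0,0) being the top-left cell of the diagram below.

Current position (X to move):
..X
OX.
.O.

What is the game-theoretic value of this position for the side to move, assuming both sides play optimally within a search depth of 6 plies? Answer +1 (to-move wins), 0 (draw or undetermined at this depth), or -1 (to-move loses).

value(..X/OX./.O., X) = +1

[..X/OX./.O.] X move#1: (0,0):+1/X.X/OX./.O.*, (0,1):+1/.XX/OX./.O., (1,2):+1/..X/OXX/.O., (2,0):+1/..X/OX./XO., (2,2):+1/..X/OX./.OX
[X.X/OX./.O.] O move#2: (0,1):-1/XOX/OX./.O.*, (1,2):-1/X.X/OXO/.O., (2,0):-1/X.X/OX./OO., (2,2):-1/X.X/OX./.OO
[XOX/OX./.O.] X move#3: (1,2):+1/XOX/OXX/.O.*, (2,0):+1/XOX/OX./XO., (2,2):+1/XOX/OX./.OX
[XOX/OXX/.O.] O move#4: (2,0):-1/XOX/OXX/OO.*, (2,2):-1/XOX/OXX/.OO
[XOX/OXX/OO.] X move#5: (2,2):+1/XOX/OXX/OOX*
[XOX/OXX/OOX] end (terminal -1, O#6); searched ..X/OX./.O. to 6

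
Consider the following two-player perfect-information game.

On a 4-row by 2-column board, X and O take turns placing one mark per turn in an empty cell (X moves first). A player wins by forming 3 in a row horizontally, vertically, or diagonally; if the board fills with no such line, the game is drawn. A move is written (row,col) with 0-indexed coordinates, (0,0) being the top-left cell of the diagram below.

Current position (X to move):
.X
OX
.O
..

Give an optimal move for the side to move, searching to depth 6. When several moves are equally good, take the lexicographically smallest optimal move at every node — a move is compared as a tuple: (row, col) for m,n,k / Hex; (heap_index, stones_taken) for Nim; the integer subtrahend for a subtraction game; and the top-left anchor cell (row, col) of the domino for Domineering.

ply 1, X at .X/OX/.O/.. | (0,0)=+0→XX/OX/.O/..*; (2,0)=+0→.X/OX/XO/..; (3,0)=+0→.X/OX/.O/X.; (3,1)=-1→.X/OX/.O/.X
ply 2, O at XX/OX/.O/.. | (2,0)=+0→XX/OX/OO/..*; (3,0)=+0→XX/OX/.O/O.; (3,1)=+0→XX/OX/.O/.O
ply 3, X at XX/OX/OO/.. | (3,0)=+0→XX/OX/OO/X.*; (3,1)=-1→XX/OX/OO/.X
ply 4, O at XX/OX/OO/X. | (3,1)=+0→XX/OX/OO/XO*
ply 5: XX/OX/OO/XO is terminal +0 (X); from .X/OX/.O/.. depth 6

X's best at [.X/OX/.O/..]: (0,0)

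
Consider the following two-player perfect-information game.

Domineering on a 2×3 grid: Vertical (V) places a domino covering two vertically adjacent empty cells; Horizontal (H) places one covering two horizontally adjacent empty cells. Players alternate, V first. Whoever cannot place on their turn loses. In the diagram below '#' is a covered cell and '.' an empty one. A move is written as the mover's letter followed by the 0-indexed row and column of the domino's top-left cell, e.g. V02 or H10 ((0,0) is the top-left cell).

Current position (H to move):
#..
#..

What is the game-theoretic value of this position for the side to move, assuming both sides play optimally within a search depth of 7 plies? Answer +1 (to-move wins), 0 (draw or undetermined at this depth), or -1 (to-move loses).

value(#../#.., H) = +1

p1 H@[#../#..]: H01[###/#..]+1* H11[#../###]+1
p2 V@[###/#..] terminal -1; root [#../#..] d7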